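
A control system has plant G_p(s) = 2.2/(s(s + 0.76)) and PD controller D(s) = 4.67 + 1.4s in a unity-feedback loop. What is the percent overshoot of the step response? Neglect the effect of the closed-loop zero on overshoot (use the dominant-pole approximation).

Forward path: (4.67 + 1.4s)·2.2/(s(s+0.76)). The closed-loop characteristic equation is s² + (0.76 + 2.2·1.4)s + 2.2·4.67 = 0.
That is s² + 3.84s + 10.27 = 0, so ω_n = 3.205 rad/s and ζ = 3.84/(2·3.205) = 0.599.
%OS = 100·exp(−πζ/√(1−ζ²)) = 9.54%.

9.54%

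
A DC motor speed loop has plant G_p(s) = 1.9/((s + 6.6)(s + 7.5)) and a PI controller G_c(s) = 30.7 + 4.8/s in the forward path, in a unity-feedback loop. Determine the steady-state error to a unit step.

The open loop G_c(s)G_p(s) has a pole at the origin (type 1), so the static position error constant is infinite and e_ss = 1/(1+∞) = 0.

0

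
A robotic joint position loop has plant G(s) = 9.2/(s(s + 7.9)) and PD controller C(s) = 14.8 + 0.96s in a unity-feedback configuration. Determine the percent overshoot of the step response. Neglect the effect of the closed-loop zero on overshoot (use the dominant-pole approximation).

Forward path: (14.8 + 0.96s)·9.2/(s(s+7.9)). The closed-loop characteristic equation is s² + (7.9 + 9.2·0.96)s + 9.2·14.8 = 0.
That is s² + 16.73s + 136.2 = 0, so ω_n = 11.67 rad/s and ζ = 16.73/(2·11.67) = 0.717.
%OS = 100·exp(−πζ/√(1−ζ²)) = 3.95%.

3.95%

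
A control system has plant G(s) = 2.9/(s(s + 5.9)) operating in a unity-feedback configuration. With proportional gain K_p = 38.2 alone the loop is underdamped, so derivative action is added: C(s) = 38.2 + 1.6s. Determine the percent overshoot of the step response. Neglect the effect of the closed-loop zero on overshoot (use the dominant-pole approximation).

16.2%

Forward path: (38.2 + 1.6s)·2.9/(s(s+5.9)). The closed-loop characteristic equation is s² + (5.9 + 2.9·1.6)s + 2.9·38.2 = 0.
That is s² + 10.54s + 110.8 = 0, so ω_n = 10.53 rad/s and ζ = 10.54/(2·10.53) = 0.5007.
%OS = 100·exp(−πζ/√(1−ζ²)) = 16.2%.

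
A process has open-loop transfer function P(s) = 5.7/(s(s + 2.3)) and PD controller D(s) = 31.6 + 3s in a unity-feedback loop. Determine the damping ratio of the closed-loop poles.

ζ = 0.723

Forward path: (31.6 + 3s)·5.7/(s(s+2.3)). The closed-loop characteristic equation is s² + (2.3 + 5.7·3)s + 5.7·31.6 = 0.
That is s² + 19.4s + 180.1 = 0, so ω_n = 13.42 rad/s and ζ = 19.4/(2·13.42) = 0.7228.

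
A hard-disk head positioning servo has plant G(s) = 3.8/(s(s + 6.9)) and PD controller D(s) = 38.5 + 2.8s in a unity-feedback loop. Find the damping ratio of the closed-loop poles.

ζ = 0.725

Forward path: (38.5 + 2.8s)·3.8/(s(s+6.9)). The closed-loop characteristic equation is s² + (6.9 + 3.8·2.8)s + 3.8·38.5 = 0.
That is s² + 17.54s + 146.3 = 0, so ω_n = 12.1 rad/s and ζ = 17.54/(2·12.1) = 0.7251.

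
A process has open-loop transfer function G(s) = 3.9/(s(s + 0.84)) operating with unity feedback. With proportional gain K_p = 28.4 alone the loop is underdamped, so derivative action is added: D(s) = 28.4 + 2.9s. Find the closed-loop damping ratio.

Forward path: (28.4 + 2.9s)·3.9/(s(s+0.84)). The closed-loop characteristic equation is s² + (0.84 + 3.9·2.9)s + 3.9·28.4 = 0.
That is s² + 12.15s + 110.8 = 0, so ω_n = 10.52 rad/s and ζ = 12.15/(2·10.52) = 0.5772.

ζ = 0.577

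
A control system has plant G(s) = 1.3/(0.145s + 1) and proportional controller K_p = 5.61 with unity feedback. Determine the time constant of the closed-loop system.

Closed loop: T(s) = K_p·G/(1+K_p·G) = 7.293/(0.145s + 1 + 7.293), with pole at s = −(1 + 7.293)/0.145 = −57.19.
Closed-loop time constant τ = 1/57.19 = 0.0175 s.

τ = 0.0175 s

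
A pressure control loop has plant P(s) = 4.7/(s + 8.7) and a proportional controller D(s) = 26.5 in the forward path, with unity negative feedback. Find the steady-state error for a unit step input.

0.0653

The loop is type 0. Static position error constant K_pos = D(0)·P(0) = 26.5·0.5402 = 14.32.
Steady-state error to a unit step: e_ss = 1/(1+K_pos) = 1/15.32 = 0.0653.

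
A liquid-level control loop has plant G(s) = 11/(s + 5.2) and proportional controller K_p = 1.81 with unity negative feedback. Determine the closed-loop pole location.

s = -25.11

Closed-loop transfer function: T(s) = K_p·G(s)/(1 + K_p·G(s)) = 19.91/(s + 5.2 + 19.91) = 19.91/(s + 25.11).
The closed-loop pole is at s = −25.11.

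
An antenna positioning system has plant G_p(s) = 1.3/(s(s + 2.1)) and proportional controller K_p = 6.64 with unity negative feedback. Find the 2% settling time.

From 1 + K_pG_p(s) = 0: s² + 2.1s + 8.632 = 0 ⇒ ω_n = 2.938, ζ = 0.3574.
2% settling time T_s ≈ 4/(ζω_n) = 4/1.05 = 3.81 s.

T_s ≈ 3.81 s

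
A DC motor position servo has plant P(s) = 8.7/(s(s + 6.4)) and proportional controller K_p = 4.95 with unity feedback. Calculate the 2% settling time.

T_s ≈ 1.25 s

Closed-loop characteristic equation: s² + 6.4s + 43.06 = 0, so ω_n = 6.562 rad/s and ζ = 6.4/(2·6.562) = 0.4876.
2% settling time T_s ≈ 4/(ζω_n) = 4/3.2 = 1.25 s.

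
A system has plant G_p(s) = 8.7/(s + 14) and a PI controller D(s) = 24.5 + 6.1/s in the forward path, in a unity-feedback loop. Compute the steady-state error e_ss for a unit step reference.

0

The open loop D(s)G_p(s) has a pole at the origin (type 1), so the static position error constant is infinite and e_ss = 1/(1+∞) = 0.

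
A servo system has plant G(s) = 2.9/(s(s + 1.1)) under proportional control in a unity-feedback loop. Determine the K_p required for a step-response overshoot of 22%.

From %OS = 100·exp(−πζ/√(1−ζ²)) = 22%, ζ = −ln(0.22)/√(π²+ln²(0.22)) = 0.4342.
Characteristic equation s² + 1.1s + 2.9K_p = 0 gives ζ = 1.1/(2√(2.9K_p)).
Setting ζ = 0.4342: √(2.9K_p) = 1.1/(2·0.4342) = 1.267, so K_p = 1.605/2.9 = 0.553.

K_p = 0.553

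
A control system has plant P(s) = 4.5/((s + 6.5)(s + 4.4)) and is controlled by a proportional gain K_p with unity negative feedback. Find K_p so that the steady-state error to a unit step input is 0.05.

The loop is type 0, so e_ss(step) = 1/(1 + K_pos) with K_pos = K_p·P(0).
P(0) = 0.1573. Require 1/(1 + K_p·0.1573) = 0.05, so 1 + 0.1573·K_p = 20.
K_p = (20 − 1)/0.1573 = 121.

K_p = 121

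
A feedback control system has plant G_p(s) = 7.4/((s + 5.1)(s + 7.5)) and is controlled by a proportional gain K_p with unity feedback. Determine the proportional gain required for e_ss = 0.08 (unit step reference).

The loop is type 0, so e_ss(step) = 1/(1 + K_pos) with K_pos = K_p·G_p(0).
G_p(0) = 0.1935. Require 1/(1 + K_p·0.1935) = 0.08, so 1 + 0.1935·K_p = 12.5.
K_p = (12.5 − 1)/0.1935 = 59.4.

K_p = 59.4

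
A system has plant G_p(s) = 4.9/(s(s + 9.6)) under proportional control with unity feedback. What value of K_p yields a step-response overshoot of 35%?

K_p = 46.8

From %OS = 100·exp(−πζ/√(1−ζ²)) = 35%, ζ = −ln(0.35)/√(π²+ln²(0.35)) = 0.3169.
Characteristic equation s² + 9.6s + 4.9K_p = 0 gives ζ = 9.6/(2√(4.9K_p)).
Setting ζ = 0.3169: √(4.9K_p) = 9.6/(2·0.3169) = 15.14, so K_p = 229.4/4.9 = 46.8.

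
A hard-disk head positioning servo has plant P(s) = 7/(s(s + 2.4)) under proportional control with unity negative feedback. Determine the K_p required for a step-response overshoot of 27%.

From %OS = 100·exp(−πζ/√(1−ζ²)) = 27%, ζ = −ln(0.27)/√(π²+ln²(0.27)) = 0.3847.
Characteristic equation s² + 2.4s + 7K_p = 0 gives ζ = 2.4/(2√(7K_p)).
Setting ζ = 0.3847: √(7K_p) = 2.4/(2·0.3847) = 3.119, so K_p = 9.73/7 = 1.39.

K_p = 1.39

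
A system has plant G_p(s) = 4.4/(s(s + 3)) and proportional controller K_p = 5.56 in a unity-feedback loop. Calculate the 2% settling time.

From 1 + K_pG_p(s) = 0: s² + 3s + 24.46 = 0 ⇒ ω_n = 4.946, ζ = 0.3033.
2% settling time T_s ≈ 4/(ζω_n) = 4/1.5 = 2.67 s.

T_s ≈ 2.67 s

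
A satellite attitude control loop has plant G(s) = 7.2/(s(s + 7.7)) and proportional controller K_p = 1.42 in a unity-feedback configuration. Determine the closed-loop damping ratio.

The closed-loop denominator is s(s+7.7) + 1.42·7.2 = s² + 7.7s + 10.22.
Matching s² + 2ζω_n s + ω_n²: ω_n = √10.22 = 3.197 rad/s and 2ζω_n = 7.7, so ζ = 7.7/(2·3.197) = 1.2.

ζ = 1.2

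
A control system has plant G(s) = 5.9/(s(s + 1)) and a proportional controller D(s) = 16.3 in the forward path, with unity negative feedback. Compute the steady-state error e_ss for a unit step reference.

The open loop D(s)G(s) has a pole at the origin (type 1), so the static position error constant is infinite and e_ss = 1/(1+∞) = 0.

0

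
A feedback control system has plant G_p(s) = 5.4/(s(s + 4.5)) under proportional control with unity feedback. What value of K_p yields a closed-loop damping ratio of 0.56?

K_p = 2.99

Closed-loop characteristic equation: s² + 4.5s + K_p·5.4 = 0.
So ω_n = √(5.4K_p) and 2ζω_n = 4.5, giving ζ = 4.5/(2√(5.4K_p)).
Setting ζ = 0.56: √(5.4K_p) = 4.5/(2·0.56) = 4.018, so K_p = 16.14/5.4 = 2.99.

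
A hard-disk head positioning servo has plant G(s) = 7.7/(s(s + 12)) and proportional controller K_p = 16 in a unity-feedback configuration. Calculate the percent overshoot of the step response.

Closed-loop characteristic equation: s² + 12s + 123.2 = 0, so ω_n = 11.1 rad/s and ζ = 12/(2·11.1) = 0.5406.
%OS = 100·exp(−πζ/√(1−ζ²)) = 100·exp(−π·0.5406/√0.7078) = 13.3%.

13.3%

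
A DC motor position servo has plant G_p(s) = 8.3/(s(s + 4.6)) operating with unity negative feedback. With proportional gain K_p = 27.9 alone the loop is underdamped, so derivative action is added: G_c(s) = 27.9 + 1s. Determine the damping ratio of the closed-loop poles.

ζ = 0.424

Forward path: (27.9 + 1s)·8.3/(s(s+4.6)). The closed-loop characteristic equation is s² + (4.6 + 8.3·1)s + 8.3·27.9 = 0.
That is s² + 12.9s + 231.6 = 0, so ω_n = 15.22 rad/s and ζ = 12.9/(2·15.22) = 0.4239.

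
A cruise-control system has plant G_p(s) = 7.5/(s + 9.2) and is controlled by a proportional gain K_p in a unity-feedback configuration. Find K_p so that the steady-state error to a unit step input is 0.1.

K_p = 11

The loop is type 0, so e_ss(step) = 1/(1 + K_pos) with K_pos = K_p·G_p(0).
G_p(0) = 0.8152. Require 1/(1 + K_p·0.8152) = 0.1, so 1 + 0.8152·K_p = 10.
K_p = (10 − 1)/0.8152 = 11.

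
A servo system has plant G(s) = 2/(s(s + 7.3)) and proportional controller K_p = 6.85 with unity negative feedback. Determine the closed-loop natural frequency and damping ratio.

The closed-loop denominator is s(s+7.3) + 6.85·2 = s² + 7.3s + 13.7.
So ω_n² = 13.7 ⇒ ω_n = 3.701 rad/s, and ζ = 7.3/(2ω_n) = 0.986.

ω_n = 3.7 rad/s, ζ = 0.986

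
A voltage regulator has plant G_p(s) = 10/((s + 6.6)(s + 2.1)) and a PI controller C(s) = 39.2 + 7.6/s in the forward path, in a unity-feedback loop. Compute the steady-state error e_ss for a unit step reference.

The open loop C(s)G_p(s) has a pole at the origin (type 1), so the static position error constant is infinite and e_ss = 1/(1+∞) = 0.

0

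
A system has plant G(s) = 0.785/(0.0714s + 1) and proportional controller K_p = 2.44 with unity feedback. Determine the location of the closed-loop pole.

Closed loop: T(s) = K_p·G/(1+K_p·G) = 1.915/(0.0714s + 1 + 1.915), with pole at s = −(1 + 1.915)/0.0714 = −40.83.

s = -40.83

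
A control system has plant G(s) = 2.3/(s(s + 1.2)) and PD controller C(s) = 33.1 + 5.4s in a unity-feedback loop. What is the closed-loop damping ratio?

Forward path: (33.1 + 5.4s)·2.3/(s(s+1.2)). The closed-loop characteristic equation is s² + (1.2 + 2.3·5.4)s + 2.3·33.1 = 0.
That is s² + 13.62s + 76.13 = 0, so ω_n = 8.725 rad/s and ζ = 13.62/(2·8.725) = 0.7805.

ζ = 0.78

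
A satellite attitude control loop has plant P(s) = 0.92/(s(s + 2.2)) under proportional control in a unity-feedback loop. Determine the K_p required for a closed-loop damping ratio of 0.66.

K_p = 3.02

Closed-loop characteristic equation: s² + 2.2s + K_p·0.92 = 0.
So ω_n = √(0.92K_p) and 2ζω_n = 2.2, giving ζ = 2.2/(2√(0.92K_p)).
Setting ζ = 0.66: √(0.92K_p) = 2.2/(2·0.66) = 1.667, so K_p = 2.778/0.92 = 3.02.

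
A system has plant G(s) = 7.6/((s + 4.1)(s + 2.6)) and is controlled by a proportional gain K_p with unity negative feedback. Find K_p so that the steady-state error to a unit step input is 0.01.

For a type-0 loop with proportional control, e_ss = 1/(1 + K_p·G(0)).
G(0) = 0.7129. Require 1/(1 + K_p·0.7129) = 0.01, so 1 + 0.7129·K_p = 100.
K_p = (100 − 1)/0.7129 = 139.

K_p = 139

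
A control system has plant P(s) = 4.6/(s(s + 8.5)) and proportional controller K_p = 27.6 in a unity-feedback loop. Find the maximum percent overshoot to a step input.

The closed-loop denominator s² + 8.5s + 127 gives ω_n = √127 = 11.27 and ζ = 8.5/(2ω_n) = 0.3772.
%OS = 100·exp(−πζ/√(1−ζ²)) = 100·exp(−π·0.3772/√0.8577) = 27.8%.

27.8%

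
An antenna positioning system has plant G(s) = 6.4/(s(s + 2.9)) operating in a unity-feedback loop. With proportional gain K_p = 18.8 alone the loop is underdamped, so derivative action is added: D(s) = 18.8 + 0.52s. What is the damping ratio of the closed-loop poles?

ζ = 0.284

Forward path: (18.8 + 0.52s)·6.4/(s(s+2.9)). The closed-loop characteristic equation is s² + (2.9 + 6.4·0.52)s + 6.4·18.8 = 0.
That is s² + 6.228s + 120.3 = 0, so ω_n = 10.97 rad/s and ζ = 6.228/(2·10.97) = 0.2839.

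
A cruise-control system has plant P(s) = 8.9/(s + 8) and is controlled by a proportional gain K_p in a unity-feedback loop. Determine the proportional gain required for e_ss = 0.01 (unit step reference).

Steady-state error for a unit step on this type-0 loop is 1/(1 + K_p·P(0)).
P(0) = 1.113. Require 1/(1 + K_p·1.113) = 0.01, so 1 + 1.113·K_p = 100.
K_p = (100 − 1)/1.113 = 89.

K_p = 89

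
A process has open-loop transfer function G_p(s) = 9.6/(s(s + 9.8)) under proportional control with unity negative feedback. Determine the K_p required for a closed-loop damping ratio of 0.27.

Closed-loop characteristic equation: s² + 9.8s + K_p·9.6 = 0.
So ω_n = √(9.6K_p) and 2ζω_n = 9.8, giving ζ = 9.8/(2√(9.6K_p)).
Setting ζ = 0.27: √(9.6K_p) = 9.8/(2·0.27) = 18.15, so K_p = 329.4/9.6 = 34.3.

K_p = 34.3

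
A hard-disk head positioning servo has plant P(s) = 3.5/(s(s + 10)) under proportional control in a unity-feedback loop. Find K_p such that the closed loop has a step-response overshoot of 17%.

From %OS = 100·exp(−πζ/√(1−ζ²)) = 17%, ζ = −ln(0.17)/√(π²+ln²(0.17)) = 0.4913.
Characteristic equation s² + 10s + 3.5K_p = 0 gives ζ = 10/(2√(3.5K_p)).
Setting ζ = 0.4913: √(3.5K_p) = 10/(2·0.4913) = 10.18, so K_p = 103.6/3.5 = 29.6.

K_p = 29.6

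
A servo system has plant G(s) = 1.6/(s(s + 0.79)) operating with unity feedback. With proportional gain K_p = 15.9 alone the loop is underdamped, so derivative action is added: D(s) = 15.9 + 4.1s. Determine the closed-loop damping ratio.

Forward path: (15.9 + 4.1s)·1.6/(s(s+0.79)). The closed-loop characteristic equation is s² + (0.79 + 1.6·4.1)s + 1.6·15.9 = 0.
That is s² + 7.35s + 25.44 = 0, so ω_n = 5.044 rad/s and ζ = 7.35/(2·5.044) = 0.7286.

ζ = 0.729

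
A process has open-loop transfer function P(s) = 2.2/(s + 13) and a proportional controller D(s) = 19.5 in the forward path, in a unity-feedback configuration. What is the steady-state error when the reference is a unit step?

0.233

The loop is type 0. Static position error constant K_pos = D(0)·P(0) = 19.5·0.1692 = 3.3.
Steady-state error to a unit step: e_ss = 1/(1+K_pos) = 1/4.3 = 0.233.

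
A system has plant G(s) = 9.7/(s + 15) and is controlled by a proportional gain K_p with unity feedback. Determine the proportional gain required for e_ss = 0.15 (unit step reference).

The loop is type 0, so e_ss(step) = 1/(1 + K_pos) with K_pos = K_p·G(0).
G(0) = 0.6467. Require 1/(1 + K_p·0.6467) = 0.15, so 1 + 0.6467·K_p = 6.667.
K_p = (6.667 − 1)/0.6467 = 8.76.

K_p = 8.76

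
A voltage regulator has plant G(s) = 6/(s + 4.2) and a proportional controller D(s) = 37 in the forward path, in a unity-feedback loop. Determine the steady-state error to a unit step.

The loop is type 0. Static position error constant K_pos = D(0)·G(0) = 37·1.429 = 52.86.
Steady-state error to a unit step: e_ss = 1/(1+K_pos) = 1/53.86 = 0.0186.

0.0186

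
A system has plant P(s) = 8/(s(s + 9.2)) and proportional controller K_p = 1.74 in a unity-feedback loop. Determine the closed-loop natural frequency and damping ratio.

ω_n = 3.73 rad/s, ζ = 1.23

With unity feedback the closed-loop characteristic equation is s² + 9.2s + 1.74·8 = s² + 9.2s + 13.92 = 0.
Matching s² + 2ζω_n s + ω_n²: ω_n = √13.92 = 3.731 rad/s and 2ζω_n = 9.2, so ζ = 9.2/(2·3.731) = 1.23.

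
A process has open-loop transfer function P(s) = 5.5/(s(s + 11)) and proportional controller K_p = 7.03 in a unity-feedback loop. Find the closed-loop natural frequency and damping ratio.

The closed-loop denominator is s(s+11) + 7.03·5.5 = s² + 11s + 38.66.
So ω_n² = 38.66 ⇒ ω_n = 6.218 rad/s, and ζ = 11/(2ω_n) = 0.885.

ω_n = 6.22 rad/s, ζ = 0.885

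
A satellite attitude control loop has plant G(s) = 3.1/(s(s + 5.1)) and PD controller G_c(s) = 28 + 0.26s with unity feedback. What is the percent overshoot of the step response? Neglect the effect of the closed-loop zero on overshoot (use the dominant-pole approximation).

35%

Forward path: (28 + 0.26s)·3.1/(s(s+5.1)). The closed-loop characteristic equation is s² + (5.1 + 3.1·0.26)s + 3.1·28 = 0.
That is s² + 5.906s + 86.8 = 0, so ω_n = 9.317 rad/s and ζ = 5.906/(2·9.317) = 0.317.
%OS = 100·exp(−πζ/√(1−ζ²)) = 35%.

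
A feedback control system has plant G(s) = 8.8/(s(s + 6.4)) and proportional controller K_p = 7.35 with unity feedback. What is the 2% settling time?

T_s ≈ 1.25 s

The closed-loop denominator s² + 6.4s + 64.68 gives ω_n = √64.68 = 8.042 and ζ = 6.4/(2ω_n) = 0.3979.
2% settling time T_s ≈ 4/(ζω_n) = 4/3.2 = 1.25 s.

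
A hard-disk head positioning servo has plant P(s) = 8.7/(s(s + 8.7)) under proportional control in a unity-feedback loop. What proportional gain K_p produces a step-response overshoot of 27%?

From %OS = 100·exp(−πζ/√(1−ζ²)) = 27%, ζ = −ln(0.27)/√(π²+ln²(0.27)) = 0.3847.
Characteristic equation s² + 8.7s + 8.7K_p = 0 gives ζ = 8.7/(2√(8.7K_p)).
Setting ζ = 0.3847: √(8.7K_p) = 8.7/(2·0.3847) = 11.31, so K_p = 127.9/8.7 = 14.7.

K_p = 14.7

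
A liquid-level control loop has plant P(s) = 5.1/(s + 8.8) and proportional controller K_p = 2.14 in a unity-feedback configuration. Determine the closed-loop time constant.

Closed-loop transfer function: T(s) = K_p·P(s)/(1 + K_p·P(s)) = 10.91/(s + 8.8 + 10.91) = 10.91/(s + 19.71).
Time constant τ = 1/19.71 = 0.0507 s.

τ = 0.0507 s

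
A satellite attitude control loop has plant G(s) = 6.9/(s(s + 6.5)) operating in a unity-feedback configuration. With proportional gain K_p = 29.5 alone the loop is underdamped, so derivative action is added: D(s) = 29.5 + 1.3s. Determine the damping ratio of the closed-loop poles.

ζ = 0.542

Forward path: (29.5 + 1.3s)·6.9/(s(s+6.5)). The closed-loop characteristic equation is s² + (6.5 + 6.9·1.3)s + 6.9·29.5 = 0.
That is s² + 15.47s + 203.6 = 0, so ω_n = 14.27 rad/s and ζ = 15.47/(2·14.27) = 0.5422.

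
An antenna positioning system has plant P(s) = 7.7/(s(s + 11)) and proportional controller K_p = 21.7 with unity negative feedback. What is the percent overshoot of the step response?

22.8%

Closed-loop characteristic equation: s² + 11s + 167.1 = 0, so ω_n = 12.93 rad/s and ζ = 11/(2·12.93) = 0.4255.
%OS = 100·exp(−πζ/√(1−ζ²)) = 100·exp(−π·0.4255/√0.819) = 22.8%.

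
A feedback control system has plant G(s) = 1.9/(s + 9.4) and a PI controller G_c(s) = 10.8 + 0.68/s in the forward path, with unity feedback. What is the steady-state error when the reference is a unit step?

The open loop G_c(s)G(s) has a pole at the origin (type 1), so the static position error constant is infinite and e_ss = 1/(1+∞) = 0.

0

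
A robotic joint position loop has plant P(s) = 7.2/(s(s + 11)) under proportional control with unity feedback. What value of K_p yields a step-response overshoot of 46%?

K_p = 73

From %OS = 100·exp(−πζ/√(1−ζ²)) = 46%, ζ = −ln(0.46)/√(π²+ln²(0.46)) = 0.24.
Characteristic equation s² + 11s + 7.2K_p = 0 gives ζ = 11/(2√(7.2K_p)).
Setting ζ = 0.24: √(7.2K_p) = 11/(2·0.24) = 22.92, so K_p = 525.4/7.2 = 73.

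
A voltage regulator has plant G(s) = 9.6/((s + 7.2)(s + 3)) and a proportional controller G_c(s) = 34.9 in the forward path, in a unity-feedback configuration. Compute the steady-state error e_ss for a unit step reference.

0.0606

The loop is type 0. Static position error constant K_pos = G_c(0)·G(0) = 34.9·0.4444 = 15.51.
Steady-state error to a unit step: e_ss = 1/(1+K_pos) = 1/16.51 = 0.0606.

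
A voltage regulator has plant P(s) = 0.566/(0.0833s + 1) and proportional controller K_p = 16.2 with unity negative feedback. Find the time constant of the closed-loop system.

τ = 0.00819 s

Closed loop: T(s) = K_p·P/(1+K_p·P) = 9.169/(0.0833s + 1 + 9.169), with pole at s = −(1 + 9.169)/0.0833 = −122.1.
Closed-loop time constant τ = 1/122.1 = 0.00819 s.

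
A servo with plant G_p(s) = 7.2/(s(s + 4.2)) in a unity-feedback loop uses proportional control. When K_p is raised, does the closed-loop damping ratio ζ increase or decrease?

decrease

ζ = 4.2/(2√(7.2K_p)); increasing K_p raises the denominator, so ζ falls.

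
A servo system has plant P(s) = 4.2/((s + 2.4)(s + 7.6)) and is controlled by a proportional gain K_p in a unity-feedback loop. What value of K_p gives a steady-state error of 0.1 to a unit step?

K_p = 39.1

The loop is type 0, so e_ss(step) = 1/(1 + K_pos) with K_pos = K_p·P(0).
P(0) = 0.2303. Require 1/(1 + K_p·0.2303) = 0.1, so 1 + 0.2303·K_p = 10.
K_p = (10 − 1)/0.2303 = 39.1.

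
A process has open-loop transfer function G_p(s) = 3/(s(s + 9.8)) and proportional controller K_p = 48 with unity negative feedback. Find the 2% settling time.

T_s ≈ 0.816 s

From 1 + K_pG_p(s) = 0: s² + 9.8s + 144 = 0 ⇒ ω_n = 12, ζ = 0.4083.
2% settling time T_s ≈ 4/(ζω_n) = 4/4.9 = 0.816 s.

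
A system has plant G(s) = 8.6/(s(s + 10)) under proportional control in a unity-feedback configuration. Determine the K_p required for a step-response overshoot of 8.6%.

From %OS = 100·exp(−πζ/√(1−ζ²)) = 8.6%, ζ = −ln(0.086)/√(π²+ln²(0.086)) = 0.6155.
Characteristic equation s² + 10s + 8.6K_p = 0 gives ζ = 10/(2√(8.6K_p)).
Setting ζ = 0.6155: √(8.6K_p) = 10/(2·0.6155) = 8.124, so K_p = 65.99/8.6 = 7.67.

K_p = 7.67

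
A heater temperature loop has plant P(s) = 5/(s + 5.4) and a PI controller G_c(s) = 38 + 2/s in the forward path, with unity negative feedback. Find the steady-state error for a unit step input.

The open loop G_c(s)P(s) has a pole at the origin (type 1), so the static position error constant is infinite and e_ss = 1/(1+∞) = 0.

0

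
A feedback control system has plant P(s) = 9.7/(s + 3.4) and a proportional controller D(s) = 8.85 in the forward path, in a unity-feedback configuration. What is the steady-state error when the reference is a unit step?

0.0381

The loop is type 0. Static position error constant K_pos = D(0)·P(0) = 8.85·2.853 = 25.25.
Steady-state error to a unit step: e_ss = 1/(1+K_pos) = 1/26.25 = 0.0381.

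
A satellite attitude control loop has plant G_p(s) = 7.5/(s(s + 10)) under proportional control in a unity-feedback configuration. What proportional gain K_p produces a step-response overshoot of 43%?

From %OS = 100·exp(−πζ/√(1−ζ²)) = 43%, ζ = −ln(0.43)/√(π²+ln²(0.43)) = 0.2594.
Characteristic equation s² + 10s + 7.5K_p = 0 gives ζ = 10/(2√(7.5K_p)).
Setting ζ = 0.2594: √(7.5K_p) = 10/(2·0.2594) = 19.27, so K_p = 371.4/7.5 = 49.5.

K_p = 49.5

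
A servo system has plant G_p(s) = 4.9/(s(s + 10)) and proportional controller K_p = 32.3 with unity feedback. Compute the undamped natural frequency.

ω_n = 12.6 rad/s

1 + K_p·G_p(s) = 0 gives s² + 10s + 158.3 = 0.
So ω_n² = 158.3 ⇒ ω_n = 12.58 rad/s, and ζ = 10/(2ω_n) = 0.397.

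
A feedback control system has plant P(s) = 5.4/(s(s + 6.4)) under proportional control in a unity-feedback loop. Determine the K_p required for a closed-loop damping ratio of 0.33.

Closed-loop characteristic equation: s² + 6.4s + K_p·5.4 = 0.
So ω_n = √(5.4K_p) and 2ζω_n = 6.4, giving ζ = 6.4/(2√(5.4K_p)).
Setting ζ = 0.33: √(5.4K_p) = 6.4/(2·0.33) = 9.697, so K_p = 94.03/5.4 = 17.4.

K_p = 17.4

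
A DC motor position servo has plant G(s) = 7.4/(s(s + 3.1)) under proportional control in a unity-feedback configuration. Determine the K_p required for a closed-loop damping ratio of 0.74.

Closed-loop characteristic equation: s² + 3.1s + K_p·7.4 = 0.
So ω_n = √(7.4K_p) and 2ζω_n = 3.1, giving ζ = 3.1/(2√(7.4K_p)).
Setting ζ = 0.74: √(7.4K_p) = 3.1/(2·0.74) = 2.095, so K_p = 4.387/7.4 = 0.593.

K_p = 0.593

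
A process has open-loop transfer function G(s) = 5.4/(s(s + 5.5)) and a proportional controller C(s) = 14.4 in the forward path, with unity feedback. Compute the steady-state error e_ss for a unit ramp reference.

The loop has one pole at the origin (type 1). Velocity error constant K_v = lim_{s→0} s·C(s)G(s) = 14.4·5.4/5.5 = 14.14.
Steady-state error to a unit ramp: e_ss = 1/K_v = 0.0707.

0.0707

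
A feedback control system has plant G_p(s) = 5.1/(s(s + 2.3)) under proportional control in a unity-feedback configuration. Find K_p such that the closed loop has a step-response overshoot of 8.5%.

K_p = 0.68

From %OS = 100·exp(−πζ/√(1−ζ²)) = 8.5%, ζ = −ln(0.085)/√(π²+ln²(0.085)) = 0.6173.
Characteristic equation s² + 2.3s + 5.1K_p = 0 gives ζ = 2.3/(2√(5.1K_p)).
Setting ζ = 0.6173: √(5.1K_p) = 2.3/(2·0.6173) = 1.863, so K_p = 3.47/5.1 = 0.68.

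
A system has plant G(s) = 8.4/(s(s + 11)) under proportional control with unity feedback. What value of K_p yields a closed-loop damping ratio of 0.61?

Closed-loop characteristic equation: s² + 11s + K_p·8.4 = 0.
So ω_n = √(8.4K_p) and 2ζω_n = 11, giving ζ = 11/(2√(8.4K_p)).
Setting ζ = 0.61: √(8.4K_p) = 11/(2·0.61) = 9.016, so K_p = 81.3/8.4 = 9.68.

K_p = 9.68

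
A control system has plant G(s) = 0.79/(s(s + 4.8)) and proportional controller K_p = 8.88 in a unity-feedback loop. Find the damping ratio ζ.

The closed-loop denominator is s(s+4.8) + 8.88·0.79 = s² + 4.8s + 7.015.
Matching s² + 2ζω_n s + ω_n²: ω_n = √7.015 = 2.649 rad/s and 2ζω_n = 4.8, so ζ = 4.8/(2·2.649) = 0.906.

ζ = 0.906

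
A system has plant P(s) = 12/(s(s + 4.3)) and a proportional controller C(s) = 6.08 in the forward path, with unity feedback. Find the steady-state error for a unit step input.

The open loop C(s)P(s) has a pole at the origin (type 1), so the static position error constant is infinite and e_ss = 1/(1+∞) = 0.

0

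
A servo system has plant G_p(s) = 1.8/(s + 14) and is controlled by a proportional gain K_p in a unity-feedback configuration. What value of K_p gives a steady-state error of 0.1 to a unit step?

For a type-0 loop with proportional control, e_ss = 1/(1 + K_p·G_p(0)).
G_p(0) = 0.1286. Require 1/(1 + K_p·0.1286) = 0.1, so 1 + 0.1286·K_p = 10.
K_p = (10 − 1)/0.1286 = 70.

K_p = 70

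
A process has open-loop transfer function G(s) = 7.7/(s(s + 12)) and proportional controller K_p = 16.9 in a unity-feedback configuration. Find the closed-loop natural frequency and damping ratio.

ω_n = 11.4 rad/s, ζ = 0.526

The closed-loop denominator is s(s+12) + 16.9·7.7 = s² + 12s + 130.1.
So ω_n² = 130.1 ⇒ ω_n = 11.41 rad/s, and ζ = 12/(2ω_n) = 0.526.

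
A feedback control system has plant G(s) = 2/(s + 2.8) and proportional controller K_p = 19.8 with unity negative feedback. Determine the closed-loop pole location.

s = -42.4

Closed-loop transfer function: T(s) = K_p·G(s)/(1 + K_p·G(s)) = 39.6/(s + 2.8 + 39.6) = 39.6/(s + 42.4).
The closed-loop pole is at s = −42.4.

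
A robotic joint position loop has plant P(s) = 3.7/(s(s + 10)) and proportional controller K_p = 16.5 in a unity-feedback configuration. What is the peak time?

The closed-loop denominator s² + 10s + 61.05 gives ω_n = √61.05 = 7.813 and ζ = 10/(2ω_n) = 0.6399.
Damped frequency ω_d = ω_n√(1−ζ²) = 6.004 rad/s, so peak time T_p = π/ω_d = 0.523 s.

T_p = 0.523 s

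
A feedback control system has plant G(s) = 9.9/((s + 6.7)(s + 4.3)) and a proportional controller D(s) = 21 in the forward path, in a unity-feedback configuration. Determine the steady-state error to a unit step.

0.122

The loop is type 0. Static position error constant K_pos = D(0)·G(0) = 21·0.3436 = 7.216.
Steady-state error to a unit step: e_ss = 1/(1+K_pos) = 1/8.216 = 0.122.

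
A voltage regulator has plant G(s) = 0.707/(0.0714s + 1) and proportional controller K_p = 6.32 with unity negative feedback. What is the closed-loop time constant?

Closed loop: T(s) = K_p·G/(1+K_p·G) = 4.468/(0.0714s + 1 + 4.468), with pole at s = −(1 + 4.468)/0.0714 = −76.59.
Closed-loop time constant τ = 1/76.59 = 0.0131 s.

τ = 0.0131 s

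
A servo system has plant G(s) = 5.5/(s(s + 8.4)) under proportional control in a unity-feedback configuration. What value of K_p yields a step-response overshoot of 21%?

K_p = 16.2

From %OS = 100·exp(−πζ/√(1−ζ²)) = 21%, ζ = −ln(0.21)/√(π²+ln²(0.21)) = 0.4449.
Characteristic equation s² + 8.4s + 5.5K_p = 0 gives ζ = 8.4/(2√(5.5K_p)).
Setting ζ = 0.4449: √(5.5K_p) = 8.4/(2·0.4449) = 9.44, so K_p = 89.12/5.5 = 16.2.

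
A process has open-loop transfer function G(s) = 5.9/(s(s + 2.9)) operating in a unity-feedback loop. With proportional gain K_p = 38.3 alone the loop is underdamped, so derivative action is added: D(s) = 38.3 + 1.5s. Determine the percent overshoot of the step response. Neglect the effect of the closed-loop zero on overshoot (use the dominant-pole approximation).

Forward path: (38.3 + 1.5s)·5.9/(s(s+2.9)). The closed-loop characteristic equation is s² + (2.9 + 5.9·1.5)s + 5.9·38.3 = 0.
That is s² + 11.75s + 226 = 0, so ω_n = 15.03 rad/s and ζ = 11.75/(2·15.03) = 0.3908.
%OS = 100·exp(−πζ/√(1−ζ²)) = 26.3%.

26.3%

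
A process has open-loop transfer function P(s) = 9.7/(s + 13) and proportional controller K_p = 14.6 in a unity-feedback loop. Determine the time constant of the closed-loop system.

τ = 0.00647 s

Closed-loop transfer function: T(s) = K_p·P(s)/(1 + K_p·P(s)) = 141.6/(s + 13 + 141.6) = 141.6/(s + 154.6).
Time constant τ = 1/154.6 = 0.00647 s.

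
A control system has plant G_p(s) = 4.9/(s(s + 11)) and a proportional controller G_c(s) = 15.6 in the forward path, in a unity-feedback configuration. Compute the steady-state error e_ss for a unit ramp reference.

The loop has one pole at the origin (type 1). Velocity error constant K_v = lim_{s→0} s·G_c(s)G_p(s) = 15.6·4.9/11 = 6.949.
Steady-state error to a unit ramp: e_ss = 1/K_v = 0.144.

0.144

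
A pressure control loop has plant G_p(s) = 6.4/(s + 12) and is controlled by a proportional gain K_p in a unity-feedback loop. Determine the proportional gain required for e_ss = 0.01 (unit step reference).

For a type-0 loop with proportional control, e_ss = 1/(1 + K_p·G_p(0)).
G_p(0) = 0.5333. Require 1/(1 + K_p·0.5333) = 0.01, so 1 + 0.5333·K_p = 100.
K_p = (100 − 1)/0.5333 = 186.

K_p = 186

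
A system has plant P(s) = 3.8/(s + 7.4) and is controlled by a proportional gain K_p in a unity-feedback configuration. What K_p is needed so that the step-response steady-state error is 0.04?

The loop is type 0, so e_ss(step) = 1/(1 + K_pos) with K_pos = K_p·P(0).
P(0) = 0.5135. Require 1/(1 + K_p·0.5135) = 0.04, so 1 + 0.5135·K_p = 25.
K_p = (25 − 1)/0.5135 = 46.7.

K_p = 46.7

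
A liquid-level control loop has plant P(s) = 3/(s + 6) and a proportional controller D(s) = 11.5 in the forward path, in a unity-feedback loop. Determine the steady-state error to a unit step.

0.148

The loop is type 0. Static position error constant K_pos = D(0)·P(0) = 11.5·0.5 = 5.75.
Steady-state error to a unit step: e_ss = 1/(1+K_pos) = 1/6.75 = 0.148.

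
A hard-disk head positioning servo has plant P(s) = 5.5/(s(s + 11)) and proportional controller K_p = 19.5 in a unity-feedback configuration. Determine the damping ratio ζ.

ζ = 0.531

With unity feedback the closed-loop characteristic equation is s² + 11s + 19.5·5.5 = s² + 11s + 107.2 = 0.
Matching s² + 2ζω_n s + ω_n²: ω_n = √107.2 = 10.36 rad/s and 2ζω_n = 11, so ζ = 11/(2·10.36) = 0.531.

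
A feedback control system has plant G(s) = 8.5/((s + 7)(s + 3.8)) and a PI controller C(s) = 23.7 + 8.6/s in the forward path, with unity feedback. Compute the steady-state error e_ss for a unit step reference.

0

The open loop C(s)G(s) has a pole at the origin (type 1), so the static position error constant is infinite and e_ss = 1/(1+∞) = 0.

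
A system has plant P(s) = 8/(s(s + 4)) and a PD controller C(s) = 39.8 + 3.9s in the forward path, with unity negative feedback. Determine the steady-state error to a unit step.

The open loop C(s)P(s) has a pole at the origin (type 1), so the static position error constant is infinite and e_ss = 1/(1+∞) = 0.

0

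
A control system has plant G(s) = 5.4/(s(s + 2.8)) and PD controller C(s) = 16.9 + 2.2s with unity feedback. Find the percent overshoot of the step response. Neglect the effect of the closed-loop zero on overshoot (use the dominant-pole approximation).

Forward path: (16.9 + 2.2s)·5.4/(s(s+2.8)). The closed-loop characteristic equation is s² + (2.8 + 5.4·2.2)s + 5.4·16.9 = 0.
That is s² + 14.68s + 91.26 = 0, so ω_n = 9.553 rad/s and ζ = 14.68/(2·9.553) = 0.7683.
%OS = 100·exp(−πζ/√(1−ζ²)) = 2.3%.

2.3%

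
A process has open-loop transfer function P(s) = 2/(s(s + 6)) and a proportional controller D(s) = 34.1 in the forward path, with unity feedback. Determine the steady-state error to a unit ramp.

0.088

The loop has one pole at the origin (type 1). Velocity error constant K_v = lim_{s→0} s·D(s)P(s) = 34.1·2/6 = 11.37.
Steady-state error to a unit ramp: e_ss = 1/K_v = 0.088.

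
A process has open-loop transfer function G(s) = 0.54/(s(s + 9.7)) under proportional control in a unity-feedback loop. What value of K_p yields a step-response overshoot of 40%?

K_p = 556

From %OS = 100·exp(−πζ/√(1−ζ²)) = 40%, ζ = −ln(0.4)/√(π²+ln²(0.4)) = 0.28.
Characteristic equation s² + 9.7s + 0.54K_p = 0 gives ζ = 9.7/(2√(0.54K_p)).
Setting ζ = 0.28: √(0.54K_p) = 9.7/(2·0.28) = 17.32, so K_p = 300/0.54 = 556.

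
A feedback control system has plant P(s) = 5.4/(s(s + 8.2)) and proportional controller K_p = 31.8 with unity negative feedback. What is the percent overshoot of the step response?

35.5%

The closed-loop denominator s² + 8.2s + 171.7 gives ω_n = √171.7 = 13.1 and ζ = 8.2/(2ω_n) = 0.3129.
%OS = 100·exp(−πζ/√(1−ζ²)) = 100·exp(−π·0.3129/√0.9021) = 35.5%.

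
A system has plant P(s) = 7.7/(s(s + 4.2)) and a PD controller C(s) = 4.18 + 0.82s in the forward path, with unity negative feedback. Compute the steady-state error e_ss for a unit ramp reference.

0.13

The loop has one pole at the origin (type 1). Velocity error constant K_v = lim_{s→0} s·C(s)P(s) = 4.18·7.7/4.2 = 7.663.
Steady-state error to a unit ramp: e_ss = 1/K_v = 0.13.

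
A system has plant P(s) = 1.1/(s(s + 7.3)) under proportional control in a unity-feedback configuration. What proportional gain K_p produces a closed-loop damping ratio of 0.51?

K_p = 46.6

Closed-loop characteristic equation: s² + 7.3s + K_p·1.1 = 0.
So ω_n = √(1.1K_p) and 2ζω_n = 7.3, giving ζ = 7.3/(2√(1.1K_p)).
Setting ζ = 0.51: √(1.1K_p) = 7.3/(2·0.51) = 7.157, so K_p = 51.22/1.1 = 46.6.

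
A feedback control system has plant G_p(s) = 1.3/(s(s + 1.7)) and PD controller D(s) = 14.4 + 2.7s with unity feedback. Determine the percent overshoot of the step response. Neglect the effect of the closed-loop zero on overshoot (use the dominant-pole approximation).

Forward path: (14.4 + 2.7s)·1.3/(s(s+1.7)). The closed-loop characteristic equation is s² + (1.7 + 1.3·2.7)s + 1.3·14.4 = 0.
That is s² + 5.21s + 18.72 = 0, so ω_n = 4.327 rad/s and ζ = 5.21/(2·4.327) = 0.6021.
%OS = 100·exp(−πζ/√(1−ζ²)) = 9.36%.

9.36%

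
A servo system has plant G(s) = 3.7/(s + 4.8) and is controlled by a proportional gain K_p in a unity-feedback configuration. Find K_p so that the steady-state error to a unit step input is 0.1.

For a type-0 loop with proportional control, e_ss = 1/(1 + K_p·G(0)).
G(0) = 0.7708. Require 1/(1 + K_p·0.7708) = 0.1, so 1 + 0.7708·K_p = 10.
K_p = (10 − 1)/0.7708 = 11.7.

K_p = 11.7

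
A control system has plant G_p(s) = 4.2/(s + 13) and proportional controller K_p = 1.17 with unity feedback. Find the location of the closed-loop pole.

Closed-loop transfer function: T(s) = K_p·G_p(s)/(1 + K_p·G_p(s)) = 4.914/(s + 13 + 4.914) = 4.914/(s + 17.91).
The closed-loop pole is at s = −17.91.

s = -17.91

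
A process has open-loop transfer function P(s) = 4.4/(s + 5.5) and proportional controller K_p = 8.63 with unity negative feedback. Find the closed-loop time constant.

Closed-loop transfer function: T(s) = K_p·P(s)/(1 + K_p·P(s)) = 37.97/(s + 5.5 + 37.97) = 37.97/(s + 43.47).
Time constant τ = 1/43.47 = 0.023 s.

τ = 0.023 s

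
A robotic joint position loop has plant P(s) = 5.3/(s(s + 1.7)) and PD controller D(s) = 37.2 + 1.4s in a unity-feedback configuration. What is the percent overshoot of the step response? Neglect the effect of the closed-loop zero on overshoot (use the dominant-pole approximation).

34%

Forward path: (37.2 + 1.4s)·5.3/(s(s+1.7)). The closed-loop characteristic equation is s² + (1.7 + 5.3·1.4)s + 5.3·37.2 = 0.
That is s² + 9.12s + 197.2 = 0, so ω_n = 14.04 rad/s and ζ = 9.12/(2·14.04) = 0.3248.
%OS = 100·exp(−πζ/√(1−ζ²)) = 34%.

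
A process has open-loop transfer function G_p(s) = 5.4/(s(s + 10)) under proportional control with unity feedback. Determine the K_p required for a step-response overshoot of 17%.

From %OS = 100·exp(−πζ/√(1−ζ²)) = 17%, ζ = −ln(0.17)/√(π²+ln²(0.17)) = 0.4913.
Characteristic equation s² + 10s + 5.4K_p = 0 gives ζ = 10/(2√(5.4K_p)).
Setting ζ = 0.4913: √(5.4K_p) = 10/(2·0.4913) = 10.18, so K_p = 103.6/5.4 = 19.2.

K_p = 19.2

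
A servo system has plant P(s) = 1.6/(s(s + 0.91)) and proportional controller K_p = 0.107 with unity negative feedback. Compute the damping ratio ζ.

The closed-loop denominator is s(s+0.91) + 0.107·1.6 = s² + 0.91s + 0.1712.
So ω_n² = 0.1712 ⇒ ω_n = 0.4138 rad/s, and ζ = 0.91/(2ω_n) = 1.1.

ζ = 1.1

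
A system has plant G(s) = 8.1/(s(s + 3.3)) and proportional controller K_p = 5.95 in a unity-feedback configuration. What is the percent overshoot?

46.4%

From 1 + K_pG(s) = 0: s² + 3.3s + 48.2 = 0 ⇒ ω_n = 6.942, ζ = 0.2377.
%OS = 100·exp(−πζ/√(1−ζ²)) = 100·exp(−π·0.2377/√0.9435) = 46.4%.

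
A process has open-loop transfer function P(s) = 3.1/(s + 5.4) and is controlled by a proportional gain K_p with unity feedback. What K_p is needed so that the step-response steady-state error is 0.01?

For a type-0 loop with proportional control, e_ss = 1/(1 + K_p·P(0)).
P(0) = 0.5741. Require 1/(1 + K_p·0.5741) = 0.01, so 1 + 0.5741·K_p = 100.
K_p = (100 − 1)/0.5741 = 172.

K_p = 172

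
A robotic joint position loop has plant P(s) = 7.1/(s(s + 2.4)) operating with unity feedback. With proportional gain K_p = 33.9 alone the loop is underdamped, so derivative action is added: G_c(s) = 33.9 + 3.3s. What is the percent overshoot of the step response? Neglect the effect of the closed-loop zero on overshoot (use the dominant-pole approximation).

0.892%

Forward path: (33.9 + 3.3s)·7.1/(s(s+2.4)). The closed-loop characteristic equation is s² + (2.4 + 7.1·3.3)s + 7.1·33.9 = 0.
That is s² + 25.83s + 240.7 = 0, so ω_n = 15.51 rad/s and ζ = 25.83/(2·15.51) = 0.8325.
%OS = 100·exp(−πζ/√(1−ζ²)) = 0.892%.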